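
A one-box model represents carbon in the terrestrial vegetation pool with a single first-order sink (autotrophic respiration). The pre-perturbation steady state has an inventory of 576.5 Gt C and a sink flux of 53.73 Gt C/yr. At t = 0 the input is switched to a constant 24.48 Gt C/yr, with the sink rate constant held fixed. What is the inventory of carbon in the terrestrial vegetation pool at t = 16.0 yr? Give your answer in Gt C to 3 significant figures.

The sink rate constant is k = F₀/M₀ = 53.73/576.5 = 0.09320 yr⁻¹.
Solving dM/dt = F₁ − kM with M(0) = M₀ gives M(t) = F₁/k + (M₀ − F₁/k)·e^(−kt).
F₁/k = 24.48/0.09320 = 262.66 Gt C; kt = 0.09320 × 16.0 = 1.491, e^(−kt) = 0.2251.
M(16.0) = 262.66 + (576.5 − 262.66) × 0.2251 = 262.66 + 70.65 = 333.31 Gt C.

333 Gt C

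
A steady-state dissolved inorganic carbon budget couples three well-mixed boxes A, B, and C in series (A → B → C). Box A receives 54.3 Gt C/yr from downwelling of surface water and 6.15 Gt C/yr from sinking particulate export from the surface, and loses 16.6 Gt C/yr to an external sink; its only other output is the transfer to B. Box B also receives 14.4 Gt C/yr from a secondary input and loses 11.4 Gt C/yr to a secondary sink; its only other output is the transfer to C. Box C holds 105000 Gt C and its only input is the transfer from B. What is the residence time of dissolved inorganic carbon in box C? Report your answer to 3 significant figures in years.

Box A: F(A→B) = (54.3 + 6.15) − 16.6 = 43.850 Gt C/yr.
Box B: F(B→C) = (43.850 + 14.4) − 11.4 = 46.850 Gt C/yr.
Box C throughput = its input = 46.850 Gt C/yr; τ = 105000 / 46.850 = 2241 yr.

2240 yr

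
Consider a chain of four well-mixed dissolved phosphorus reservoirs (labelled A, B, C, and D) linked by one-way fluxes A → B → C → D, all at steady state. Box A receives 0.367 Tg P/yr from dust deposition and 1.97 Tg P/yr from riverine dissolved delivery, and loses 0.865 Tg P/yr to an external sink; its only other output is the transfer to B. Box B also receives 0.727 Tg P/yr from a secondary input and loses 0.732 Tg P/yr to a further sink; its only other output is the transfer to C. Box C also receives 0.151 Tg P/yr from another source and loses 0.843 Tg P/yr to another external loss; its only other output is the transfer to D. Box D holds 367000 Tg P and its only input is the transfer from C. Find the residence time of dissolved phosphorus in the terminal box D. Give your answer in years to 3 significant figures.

474000 yr

Box A: F(A→B) = (0.367 + 1.97) − 0.865 = 1.4720 Tg P/yr.
Box B: F(B→C) = (1.4720 + 0.727) − 0.732 = 1.4670 Tg P/yr.
Box C: F(C→D) = (1.4670 + 0.151) − 0.843 = 0.77500 Tg P/yr.
Box D throughput = its input = 0.77500 Tg P/yr; τ = 367000 / 0.77500 = 473500 yr.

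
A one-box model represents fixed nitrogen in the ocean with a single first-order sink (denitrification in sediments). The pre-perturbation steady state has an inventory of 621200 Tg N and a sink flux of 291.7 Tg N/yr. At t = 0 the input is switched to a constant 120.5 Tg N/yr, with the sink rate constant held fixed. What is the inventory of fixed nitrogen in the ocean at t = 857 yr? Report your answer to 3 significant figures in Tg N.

500000 Tg N

τ = M₀/F₀ = 621200/291.7 = 2130 yr; rate constant k = 1/τ.
New steady state M_∞ = F₁/k = F₁·τ = 120.5 × 2130 = 256620 Tg N.
M(t) = M_∞ + (M₀ − M_∞)·e^(−t/τ); t/τ = 857/2130 = 0.4024, so e^(−t/τ) = 0.6687.
M(t) = 256620 + 364600 × 0.6687 = 500410 Tg N.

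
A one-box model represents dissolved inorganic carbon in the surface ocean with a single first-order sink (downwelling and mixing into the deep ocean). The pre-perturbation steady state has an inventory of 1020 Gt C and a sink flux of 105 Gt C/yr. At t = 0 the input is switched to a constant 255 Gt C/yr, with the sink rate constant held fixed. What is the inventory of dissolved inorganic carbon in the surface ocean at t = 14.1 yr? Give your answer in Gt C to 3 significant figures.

2140 Gt C

Residence time τ = M₀/F₀ = 9.714 yr. The eventual steady state is M_∞ = M₀·(F₁/F₀) = 1020 × 255/105 = 2477.1 Gt C.
The anomaly ΔM(t) = M(t) − M_∞ decays as ΔM₀·e^(−t/τ) with ΔM₀ = 1020 − 2477.1 = −1457 Gt C.
At t = 14.1 yr, e^(−t/τ) = e^(−1.451) = 0.2342, so ΔM = −341.3 Gt C and M = 2477.1 − 341.3 = 2135.8 Gt C.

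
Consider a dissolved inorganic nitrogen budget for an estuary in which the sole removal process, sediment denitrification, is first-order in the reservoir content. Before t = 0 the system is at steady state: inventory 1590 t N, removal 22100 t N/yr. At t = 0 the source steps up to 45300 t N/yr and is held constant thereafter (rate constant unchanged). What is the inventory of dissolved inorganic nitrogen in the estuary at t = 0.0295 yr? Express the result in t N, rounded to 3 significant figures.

2150 t N

τ = M₀/F₀ = 1590/22100 = 0.07195 yr; rate constant k = 1/τ.
New steady state M_∞ = F₁/k = F₁·τ = 45300 × 0.07195 = 3259.1 t N.
M(t) = M_∞ + (M₀ − M_∞)·e^(−t/τ); t/τ = 0.0295/0.07195 = 0.4100, so e^(−t/τ) = 0.6636.
M(t) = 3259.1 − 1669 × 0.6636 = 2151.4 t N.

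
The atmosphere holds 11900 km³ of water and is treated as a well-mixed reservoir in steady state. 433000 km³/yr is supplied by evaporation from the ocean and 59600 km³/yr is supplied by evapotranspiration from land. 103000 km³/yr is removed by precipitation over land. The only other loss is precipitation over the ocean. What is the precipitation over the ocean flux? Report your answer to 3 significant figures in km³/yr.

At steady state ΣF_in = ΣF_out.
ΣF_in = 433000 + 59600 = 492600 km³/yr.
Precipitation over the ocean flux = ΣF_in − (103000) = 492600 − 103000 = 389600 km³/yr.

390000 km³/yr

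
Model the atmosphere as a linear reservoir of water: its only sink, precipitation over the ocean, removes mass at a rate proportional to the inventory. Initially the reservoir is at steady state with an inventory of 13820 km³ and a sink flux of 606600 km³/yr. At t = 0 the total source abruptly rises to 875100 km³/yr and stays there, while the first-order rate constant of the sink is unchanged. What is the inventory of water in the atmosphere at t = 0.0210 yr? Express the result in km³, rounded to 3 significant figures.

The sink rate constant is k = F₀/M₀ = 606600/13820 = 43.89 yr⁻¹.
Solving dM/dt = F₁ − kM with M(0) = M₀ gives M(t) = F₁/k + (M₀ − F₁/k)·e^(−kt).
F₁/k = 875100/43.89 = 19937 km³; kt = 43.89 × 0.0210 = 0.9218, e^(−kt) = 0.3978.
M(0.0210) = 19937 + (13820 − 19937) × 0.3978 = 19937 − 2434 = 17504 km³.

17500 km³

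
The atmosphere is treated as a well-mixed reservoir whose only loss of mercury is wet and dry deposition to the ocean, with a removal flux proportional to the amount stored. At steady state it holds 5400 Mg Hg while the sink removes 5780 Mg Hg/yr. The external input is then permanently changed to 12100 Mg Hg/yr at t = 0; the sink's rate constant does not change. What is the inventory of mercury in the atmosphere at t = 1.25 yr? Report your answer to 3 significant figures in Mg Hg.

The sink rate constant is k = F₀/M₀ = 5780/5400 = 1.070 yr⁻¹.
Solving dM/dt = F₁ − kM with M(0) = M₀ gives M(t) = F₁/k + (M₀ − F₁/k)·e^(−kt).
F₁/k = 12100/1.070 = 11304 Mg Hg; kt = 1.070 × 1.25 = 1.338, e^(−kt) = 0.2624.
M(1.25) = 11304 + (5400 − 11304) × 0.2624 = 11304 − 1549 = 9755.3 Mg Hg.

9760 Mg Hg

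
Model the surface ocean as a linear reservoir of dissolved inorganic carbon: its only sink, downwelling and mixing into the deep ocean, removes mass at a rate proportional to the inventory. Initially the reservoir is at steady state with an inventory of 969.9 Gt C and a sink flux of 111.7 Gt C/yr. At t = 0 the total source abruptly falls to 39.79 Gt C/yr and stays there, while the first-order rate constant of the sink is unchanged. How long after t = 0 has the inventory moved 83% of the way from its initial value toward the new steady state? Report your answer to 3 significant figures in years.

15.4 yr

τ = M₀/F₀ = 969.9/111.7 = 8.683 yr.
The remaining gap fraction is e^(−t/τ); 83% covered ⇒ e^(−t/τ) = 0.170.
t = −τ ln(0.170) = 8.683 × 1.772 = 15.39 yr.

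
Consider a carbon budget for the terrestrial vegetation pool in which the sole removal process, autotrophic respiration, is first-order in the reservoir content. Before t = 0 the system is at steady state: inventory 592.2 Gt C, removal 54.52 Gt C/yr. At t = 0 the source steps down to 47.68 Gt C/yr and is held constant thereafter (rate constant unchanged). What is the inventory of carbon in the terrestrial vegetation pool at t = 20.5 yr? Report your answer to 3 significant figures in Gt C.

τ = M₀/F₀ = 592.2/54.52 = 10.86 yr; rate constant k = 1/τ.
New steady state M_∞ = F₁/k = F₁·τ = 47.68 × 10.86 = 517.90 Gt C.
M(t) = M_∞ + (M₀ − M_∞)·e^(−t/τ); t/τ = 20.5/10.86 = 1.887, so e^(−t/τ) = 0.1515.
M(t) = 517.90 + 74.30 × 0.1515 = 529.16 Gt C.

529 Gt C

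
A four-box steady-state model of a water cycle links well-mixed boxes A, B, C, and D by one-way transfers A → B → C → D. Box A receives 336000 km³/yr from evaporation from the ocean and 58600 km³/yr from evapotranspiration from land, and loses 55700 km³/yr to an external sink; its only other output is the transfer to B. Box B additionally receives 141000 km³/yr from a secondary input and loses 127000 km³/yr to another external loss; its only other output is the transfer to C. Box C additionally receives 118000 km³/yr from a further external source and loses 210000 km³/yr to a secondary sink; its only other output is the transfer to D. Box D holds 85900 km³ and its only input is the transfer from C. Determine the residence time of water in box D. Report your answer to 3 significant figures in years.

Box A: F(A→B) = (336000 + 58600) − 55700 = 338900 km³/yr.
Box B: F(B→C) = (338900 + 141000) − 127000 = 352900 km³/yr.
Box C: F(C→D) = (352900 + 118000) − 210000 = 260900 km³/yr.
Box D throughput = its input = 260900 km³/yr; τ = 85900 / 260900 = 0.3292 yr.

0.329 yr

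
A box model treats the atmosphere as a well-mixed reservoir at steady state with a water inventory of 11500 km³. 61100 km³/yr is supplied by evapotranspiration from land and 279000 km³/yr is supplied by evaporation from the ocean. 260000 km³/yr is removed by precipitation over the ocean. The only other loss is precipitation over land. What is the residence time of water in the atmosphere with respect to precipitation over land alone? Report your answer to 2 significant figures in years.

0.14 yr

At steady state ΣF_in = ΣF_out.
ΣF_in = 61100 + 279000 = 340100 km³/yr.
Precipitation over land flux = ΣF_in − (260000) = 340100 − 260000 = 80100 km³/yr.
τ = M / F = 11500 / 80100 = 0.1436 yr.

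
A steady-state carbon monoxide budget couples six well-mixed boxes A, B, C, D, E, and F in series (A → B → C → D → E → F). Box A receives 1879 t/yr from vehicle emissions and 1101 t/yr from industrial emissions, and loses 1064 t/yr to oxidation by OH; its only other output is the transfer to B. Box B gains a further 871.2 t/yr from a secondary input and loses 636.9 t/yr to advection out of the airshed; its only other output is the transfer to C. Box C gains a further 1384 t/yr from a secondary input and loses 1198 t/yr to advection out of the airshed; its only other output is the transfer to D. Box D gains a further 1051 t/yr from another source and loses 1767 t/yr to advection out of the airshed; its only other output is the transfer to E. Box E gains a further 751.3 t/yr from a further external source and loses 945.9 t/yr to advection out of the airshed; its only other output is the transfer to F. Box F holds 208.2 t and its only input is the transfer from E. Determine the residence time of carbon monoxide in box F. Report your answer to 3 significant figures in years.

0.146 yr

Box A: F(A→B) = (1879 + 1101) − 1064 = 1916.0 t/yr.
Box B: F(B→C) = (1916.0 + 871.2) − 636.9 = 2150.3 t/yr.
Box C: F(C→D) = (2150.3 + 1384) − 1198 = 2336.3 t/yr.
Box D: F(D→E) = (2336.3 + 1051) − 1767 = 1620.3 t/yr.
Box E: F(E→F) = (1620.3 + 751.3) − 945.9 = 1425.7 t/yr.
Box F throughput = its input = 1425.7 t/yr; τ = 208.2 / 1425.7 = 0.1460 yr.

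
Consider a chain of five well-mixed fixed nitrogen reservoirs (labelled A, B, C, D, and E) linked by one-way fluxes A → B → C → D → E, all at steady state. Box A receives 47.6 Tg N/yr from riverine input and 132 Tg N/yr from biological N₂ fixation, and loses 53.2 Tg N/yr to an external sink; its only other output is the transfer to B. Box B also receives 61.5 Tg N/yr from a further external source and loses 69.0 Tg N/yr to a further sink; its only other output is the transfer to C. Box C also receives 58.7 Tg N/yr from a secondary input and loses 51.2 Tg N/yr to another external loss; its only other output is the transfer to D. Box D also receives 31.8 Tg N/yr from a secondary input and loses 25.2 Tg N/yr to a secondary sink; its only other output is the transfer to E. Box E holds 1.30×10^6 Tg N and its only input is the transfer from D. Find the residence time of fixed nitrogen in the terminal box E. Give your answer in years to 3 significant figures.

Box A: F(A→B) = (47.6 + 132) − 53.2 = 126.40 Tg N/yr.
Box B: F(B→C) = (126.40 + 61.5) − 69.0 = 118.90 Tg N/yr.
Box C: F(C→D) = (118.90 + 58.7) − 51.2 = 126.40 Tg N/yr.
Box D: F(D→E) = (126.40 + 31.8) − 25.2 = 133.00 Tg N/yr.
Box E throughput = its input = 133.00 Tg N/yr; τ = 1.30×10^6 / 133.00 = 9774 yr.

9770 yr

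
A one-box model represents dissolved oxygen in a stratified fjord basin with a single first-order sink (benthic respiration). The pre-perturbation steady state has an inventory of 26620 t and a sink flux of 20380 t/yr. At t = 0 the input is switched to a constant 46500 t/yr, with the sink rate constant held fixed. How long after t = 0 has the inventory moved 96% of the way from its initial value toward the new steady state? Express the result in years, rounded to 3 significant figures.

τ = M₀/F₀ = 26620/20380 = 1.306 yr.
The remaining gap fraction is e^(−t/τ); 96% covered ⇒ e^(−t/τ) = 0.0400.
t = −τ ln(0.0400) = 1.306 × 3.219 = 4.204 yr.

4.20 yr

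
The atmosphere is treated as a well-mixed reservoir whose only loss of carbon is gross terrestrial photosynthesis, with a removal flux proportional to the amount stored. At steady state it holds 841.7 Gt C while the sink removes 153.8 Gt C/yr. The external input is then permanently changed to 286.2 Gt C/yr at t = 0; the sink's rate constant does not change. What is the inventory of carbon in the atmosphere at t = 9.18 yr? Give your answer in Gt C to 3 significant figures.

τ = M₀/F₀ = 841.7/153.8 = 5.473 yr; rate constant k = 1/τ.
New steady state M_∞ = F₁/k = F₁·τ = 286.2 × 5.473 = 1566.3 Gt C.
M(t) = M_∞ + (M₀ − M_∞)·e^(−t/τ); t/τ = 9.18/5.473 = 1.677, so e^(−t/τ) = 0.1869.
M(t) = 1566.3 − 724.6 × 0.1869 = 1430.9 Gt C.

1430 Gt C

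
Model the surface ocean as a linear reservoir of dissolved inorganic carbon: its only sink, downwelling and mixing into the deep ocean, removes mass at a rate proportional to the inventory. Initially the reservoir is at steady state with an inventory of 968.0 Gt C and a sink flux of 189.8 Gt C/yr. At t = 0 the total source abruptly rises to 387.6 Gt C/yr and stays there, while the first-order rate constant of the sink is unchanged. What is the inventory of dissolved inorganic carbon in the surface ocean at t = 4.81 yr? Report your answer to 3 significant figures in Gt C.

1580 Gt C

Residence time τ = M₀/F₀ = 5.100 yr. The eventual steady state is M_∞ = M₀·(F₁/F₀) = 968.0 × 387.6/189.8 = 1976.8 Gt C.
The anomaly ΔM(t) = M(t) − M_∞ decays as ΔM₀·e^(−t/τ) with ΔM₀ = 968.0 − 1976.8 = −1009 Gt C.
At t = 4.81 yr, e^(−t/τ) = e^(−0.9431) = 0.3894, so ΔM = −392.8 Gt C and M = 1976.8 − 392.8 = 1584.0 Gt C.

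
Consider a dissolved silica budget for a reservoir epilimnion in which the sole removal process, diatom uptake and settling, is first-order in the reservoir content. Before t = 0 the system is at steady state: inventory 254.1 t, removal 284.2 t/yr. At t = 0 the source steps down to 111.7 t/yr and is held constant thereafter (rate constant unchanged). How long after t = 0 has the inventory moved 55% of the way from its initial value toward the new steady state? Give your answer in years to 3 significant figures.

0.714 yr

τ = M₀/F₀ = 254.1/284.2 = 0.8941 yr.
The remaining gap fraction is e^(−t/τ); 55% covered ⇒ e^(−t/τ) = 0.450.
t = −τ ln(0.450) = 0.8941 × 0.7985 = 0.7139 yr.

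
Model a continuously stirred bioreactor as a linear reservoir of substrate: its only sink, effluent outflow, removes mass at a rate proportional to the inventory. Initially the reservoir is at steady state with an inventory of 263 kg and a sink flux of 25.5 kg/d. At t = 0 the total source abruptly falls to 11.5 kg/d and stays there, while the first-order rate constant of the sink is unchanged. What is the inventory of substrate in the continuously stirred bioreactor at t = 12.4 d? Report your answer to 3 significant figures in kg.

The sink rate constant is k = F₀/M₀ = 25.5/263 = 0.09696 d⁻¹.
Solving dM/dt = F₁ − kM with M(0) = M₀ gives M(t) = F₁/k + (M₀ − F₁/k)·e^(−kt).
F₁/k = 11.5/0.09696 = 118.61 kg; kt = 0.09696 × 12.4 = 1.202, e^(−kt) = 0.3005.
M(12.4) = 118.61 + (263 − 118.61) × 0.3005 = 118.61 + 43.39 = 162.00 kg.

162 kg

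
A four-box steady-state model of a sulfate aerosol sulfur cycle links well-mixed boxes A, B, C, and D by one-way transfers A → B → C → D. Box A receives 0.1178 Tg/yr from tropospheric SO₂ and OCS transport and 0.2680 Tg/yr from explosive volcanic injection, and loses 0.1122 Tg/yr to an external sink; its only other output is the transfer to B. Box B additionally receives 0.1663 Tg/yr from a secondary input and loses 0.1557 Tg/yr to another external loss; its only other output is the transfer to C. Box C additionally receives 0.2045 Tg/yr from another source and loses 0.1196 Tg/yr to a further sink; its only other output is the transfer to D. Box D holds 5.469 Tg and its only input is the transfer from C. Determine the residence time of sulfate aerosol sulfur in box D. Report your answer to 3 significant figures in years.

14.8 yr

Box A: F(A→B) = (0.1178 + 0.2680) − 0.1122 = 0.27360 Tg/yr.
Box B: F(B→C) = (0.27360 + 0.1663) − 0.1557 = 0.28420 Tg/yr.
Box C: F(C→D) = (0.28420 + 0.2045) − 0.1196 = 0.36910 Tg/yr.
Box D throughput = its input = 0.36910 Tg/yr; τ = 5.469 / 0.36910 = 14.82 yr.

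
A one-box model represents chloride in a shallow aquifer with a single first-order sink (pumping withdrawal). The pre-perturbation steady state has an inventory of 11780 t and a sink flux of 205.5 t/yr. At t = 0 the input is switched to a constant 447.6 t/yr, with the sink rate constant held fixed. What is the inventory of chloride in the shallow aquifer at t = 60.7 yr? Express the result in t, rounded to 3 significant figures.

τ = M₀/F₀ = 11780/205.5 = 57.32 yr; rate constant k = 1/τ.
New steady state M_∞ = F₁/k = F₁·τ = 447.6 × 57.32 = 25658 t.
M(t) = M_∞ + (M₀ − M_∞)·e^(−t/τ); t/τ = 60.7/57.32 = 1.059, so e^(−t/τ) = 0.3468.
M(t) = 25658 − 13880 × 0.3468 = 20845 t.

20800 t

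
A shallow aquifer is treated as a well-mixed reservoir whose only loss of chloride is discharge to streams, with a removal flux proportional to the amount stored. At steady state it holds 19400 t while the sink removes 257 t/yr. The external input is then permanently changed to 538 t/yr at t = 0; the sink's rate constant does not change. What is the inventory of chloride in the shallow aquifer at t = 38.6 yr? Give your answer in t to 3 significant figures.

Residence time τ = M₀/F₀ = 75.49 yr. The eventual steady state is M_∞ = M₀·(F₁/F₀) = 19400 × 538/257 = 40612 t.
The anomaly ΔM(t) = M(t) − M_∞ decays as ΔM₀·e^(−t/τ) with ΔM₀ = 19400 − 40612 = −21210 t.
At t = 38.6 yr, e^(−t/τ) = e^(−0.5114) = 0.5997, so ΔM = −12720 t and M = 40612 − 12720 = 27891 t.

27900 t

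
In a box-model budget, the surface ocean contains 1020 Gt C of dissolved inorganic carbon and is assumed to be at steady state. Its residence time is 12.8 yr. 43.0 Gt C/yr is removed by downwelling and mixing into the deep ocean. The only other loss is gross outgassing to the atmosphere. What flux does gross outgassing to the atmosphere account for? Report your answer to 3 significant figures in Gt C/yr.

Total removal F = M/τ = 1020 / 12.8 = 79.69 Gt C/yr.
Gross outgassing to the atmosphere = F − (43.0) = 79.69 − 43.00 = 36.69 Gt C/yr.

36.7 Gt C/yr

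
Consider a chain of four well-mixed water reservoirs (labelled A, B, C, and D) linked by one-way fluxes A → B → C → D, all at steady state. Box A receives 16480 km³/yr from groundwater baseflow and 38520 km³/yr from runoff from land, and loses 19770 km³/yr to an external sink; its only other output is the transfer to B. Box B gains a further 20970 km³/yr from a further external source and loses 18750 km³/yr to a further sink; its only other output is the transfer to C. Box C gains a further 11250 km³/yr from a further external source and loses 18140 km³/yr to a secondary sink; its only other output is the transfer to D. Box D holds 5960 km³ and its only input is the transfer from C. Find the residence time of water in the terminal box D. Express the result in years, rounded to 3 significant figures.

Box A: F(A→B) = (16480 + 38520) − 19770 = 35230 km³/yr.
Box B: F(B→C) = (35230 + 20970) − 18750 = 37450 km³/yr.
Box C: F(C→D) = (37450 + 11250) − 18140 = 30560 km³/yr.
Box D throughput = its input = 30560 km³/yr; τ = 5960 / 30560 = 0.1950 yr.

0.195 yr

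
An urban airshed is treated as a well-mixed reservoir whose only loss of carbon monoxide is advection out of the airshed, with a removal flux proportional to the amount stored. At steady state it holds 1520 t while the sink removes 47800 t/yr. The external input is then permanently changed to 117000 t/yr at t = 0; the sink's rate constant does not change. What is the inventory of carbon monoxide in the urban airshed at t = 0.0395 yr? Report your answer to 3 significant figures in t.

3090 t

The sink rate constant is k = F₀/M₀ = 47800/1520 = 31.45 yr⁻¹.
Solving dM/dt = F₁ − kM with M(0) = M₀ gives M(t) = F₁/k + (M₀ − F₁/k)·e^(−kt).
F₁/k = 117000/31.45 = 3720.5 t; kt = 31.45 × 0.0395 = 1.242, e^(−kt) = 0.2888.
M(0.0395) = 3720.5 + (1520 − 3720.5) × 0.2888 = 3720.5 − 635.4 = 3085.1 t.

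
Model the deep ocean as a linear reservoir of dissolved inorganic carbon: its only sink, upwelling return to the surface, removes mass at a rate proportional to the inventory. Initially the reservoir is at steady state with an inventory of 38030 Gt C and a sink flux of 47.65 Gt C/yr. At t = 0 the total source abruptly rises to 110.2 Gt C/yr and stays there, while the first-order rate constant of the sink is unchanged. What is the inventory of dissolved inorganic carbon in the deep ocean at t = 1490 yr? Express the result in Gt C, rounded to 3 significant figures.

The sink rate constant is k = F₀/M₀ = 47.65/38030 = 0.001253 yr⁻¹.
Solving dM/dt = F₁ − kM with M(0) = M₀ gives M(t) = F₁/k + (M₀ − F₁/k)·e^(−kt).
F₁/k = 110.2/0.001253 = 87952 Gt C; kt = 0.001253 × 1490 = 1.867, e^(−kt) = 0.1546.
M(1490) = 87952 + (38030 − 87952) × 0.1546 = 87952 − 7718 = 80234 Gt C.

80200 Gt C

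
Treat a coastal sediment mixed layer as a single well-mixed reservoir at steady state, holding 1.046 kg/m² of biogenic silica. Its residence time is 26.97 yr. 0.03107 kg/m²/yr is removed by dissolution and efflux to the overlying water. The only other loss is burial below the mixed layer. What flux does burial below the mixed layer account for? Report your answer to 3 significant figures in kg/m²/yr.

Total removal F = M/τ = 1.046 / 26.97 = 0.03878 kg/m²/yr.
Burial below the mixed layer = F − (0.03107) = 0.03878 − 0.03107 = 0.007714 kg/m²/yr.

0.00771 kg/m²/yr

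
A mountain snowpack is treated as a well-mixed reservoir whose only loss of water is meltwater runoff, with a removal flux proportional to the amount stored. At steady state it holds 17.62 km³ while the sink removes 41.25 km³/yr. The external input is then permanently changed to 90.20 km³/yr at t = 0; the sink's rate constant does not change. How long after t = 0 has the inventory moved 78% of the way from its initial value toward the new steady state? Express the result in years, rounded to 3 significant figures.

τ = M₀/F₀ = 17.62/41.25 = 0.4272 yr.
The remaining gap fraction is e^(−t/τ); 78% covered ⇒ e^(−t/τ) = 0.220.
t = −τ ln(0.220) = 0.4272 × 1.514 = 0.6468 yr.

0.647 yr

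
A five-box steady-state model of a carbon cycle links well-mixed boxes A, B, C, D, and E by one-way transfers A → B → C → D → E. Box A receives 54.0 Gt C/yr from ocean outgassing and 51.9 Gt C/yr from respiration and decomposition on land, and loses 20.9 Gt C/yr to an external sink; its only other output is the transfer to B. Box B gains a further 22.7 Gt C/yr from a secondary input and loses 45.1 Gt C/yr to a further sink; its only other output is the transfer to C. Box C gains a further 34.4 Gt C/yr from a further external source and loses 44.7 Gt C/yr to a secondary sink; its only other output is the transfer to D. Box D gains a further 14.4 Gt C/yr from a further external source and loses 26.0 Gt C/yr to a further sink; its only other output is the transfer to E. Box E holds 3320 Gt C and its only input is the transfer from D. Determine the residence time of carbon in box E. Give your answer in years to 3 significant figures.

Box A: F(A→B) = (54.0 + 51.9) − 20.9 = 85.000 Gt C/yr.
Box B: F(B→C) = (85.000 + 22.7) − 45.1 = 62.600 Gt C/yr.
Box C: F(C→D) = (62.600 + 34.4) − 44.7 = 52.300 Gt C/yr.
Box D: F(D→E) = (52.300 + 14.4) − 26.0 = 40.700 Gt C/yr.
Box E throughput = its input = 40.700 Gt C/yr; τ = 3320 / 40.700 = 81.57 yr.

81.6 yr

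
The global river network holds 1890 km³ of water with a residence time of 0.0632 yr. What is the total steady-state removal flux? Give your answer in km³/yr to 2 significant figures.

30000 km³/yr

F = M / τ = 1890 / 0.0632 = 29910 km³/yr.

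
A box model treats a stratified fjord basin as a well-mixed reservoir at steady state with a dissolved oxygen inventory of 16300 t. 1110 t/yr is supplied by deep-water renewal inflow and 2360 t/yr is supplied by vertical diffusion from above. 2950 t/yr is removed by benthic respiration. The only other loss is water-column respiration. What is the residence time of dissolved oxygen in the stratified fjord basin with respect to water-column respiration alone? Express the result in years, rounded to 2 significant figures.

31 yr

At steady state ΣF_in = ΣF_out.
ΣF_in = 1110 + 2360 = 3470.0 t/yr.
Water-column respiration flux = ΣF_in − (2950) = 3470.0 − 2950 = 520.0 t/yr.
τ = M / F = 16300 / 520.0 = 31.35 yr.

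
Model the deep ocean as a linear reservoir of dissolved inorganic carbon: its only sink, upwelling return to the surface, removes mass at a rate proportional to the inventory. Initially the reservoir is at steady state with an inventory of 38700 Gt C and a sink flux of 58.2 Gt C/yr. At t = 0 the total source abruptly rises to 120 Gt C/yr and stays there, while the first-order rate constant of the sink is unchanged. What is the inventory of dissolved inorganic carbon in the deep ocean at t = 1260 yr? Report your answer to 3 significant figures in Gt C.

Residence time τ = M₀/F₀ = 664.9 yr. The eventual steady state is M_∞ = M₀·(F₁/F₀) = 38700 × 120/58.2 = 79794 Gt C.
The anomaly ΔM(t) = M(t) − M_∞ decays as ΔM₀·e^(−t/τ) with ΔM₀ = 38700 − 79794 = −41090 Gt C.
At t = 1260 yr, e^(−t/τ) = e^(−1.895) = 0.1503, so ΔM = −6178 Gt C and M = 79794 − 6178 = 73616 Gt C.

73600 Gt C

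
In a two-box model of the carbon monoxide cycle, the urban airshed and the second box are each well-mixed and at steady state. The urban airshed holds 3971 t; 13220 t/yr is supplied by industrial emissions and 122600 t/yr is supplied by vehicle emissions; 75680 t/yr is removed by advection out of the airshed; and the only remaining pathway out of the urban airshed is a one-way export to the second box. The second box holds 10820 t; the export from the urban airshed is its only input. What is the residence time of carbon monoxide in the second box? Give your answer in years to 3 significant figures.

Balance the urban airshed: ΣF_in = 13220 + 122600 = 135820 t/yr.
Export to the second box = ΣF_in − (75680) = 60140 t/yr.
At steady state the output of the second box equals its input, 60140 t/yr.
τ = M / F = 10820 / 60140 = 0.1799 yr.

0.180 yr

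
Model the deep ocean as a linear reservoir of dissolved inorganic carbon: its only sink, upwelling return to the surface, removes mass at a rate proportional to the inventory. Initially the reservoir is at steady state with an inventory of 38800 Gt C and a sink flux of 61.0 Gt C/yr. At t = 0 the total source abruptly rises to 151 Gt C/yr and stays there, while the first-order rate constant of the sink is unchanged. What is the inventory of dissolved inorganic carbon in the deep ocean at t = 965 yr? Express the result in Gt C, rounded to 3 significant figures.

τ = M₀/F₀ = 38800/61.0 = 636.1 yr; rate constant k = 1/τ.
New steady state M_∞ = F₁/k = F₁·τ = 151 × 636.1 = 96046 Gt C.
M(t) = M_∞ + (M₀ − M_∞)·e^(−t/τ); t/τ = 965/636.1 = 1.517, so e^(−t/τ) = 0.2193.
M(t) = 96046 − 57250 × 0.2193 = 83490 Gt C.

83500 Gt C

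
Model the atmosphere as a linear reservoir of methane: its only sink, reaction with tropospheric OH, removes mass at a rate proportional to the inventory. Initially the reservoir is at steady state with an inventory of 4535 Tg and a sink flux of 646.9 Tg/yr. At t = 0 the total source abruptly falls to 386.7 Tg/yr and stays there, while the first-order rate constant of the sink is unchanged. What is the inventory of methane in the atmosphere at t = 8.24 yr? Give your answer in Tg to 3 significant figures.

τ = M₀/F₀ = 4535/646.9 = 7.010 yr; rate constant k = 1/τ.
New steady state M_∞ = F₁/k = F₁·τ = 386.7 × 7.010 = 2710.9 Tg.
M(t) = M_∞ + (M₀ − M_∞)·e^(−t/τ); t/τ = 8.24/7.010 = 1.175, so e^(−t/τ) = 0.3087.
M(t) = 2710.9 + 1824 × 0.3087 = 3274.0 Tg.

3270 Tg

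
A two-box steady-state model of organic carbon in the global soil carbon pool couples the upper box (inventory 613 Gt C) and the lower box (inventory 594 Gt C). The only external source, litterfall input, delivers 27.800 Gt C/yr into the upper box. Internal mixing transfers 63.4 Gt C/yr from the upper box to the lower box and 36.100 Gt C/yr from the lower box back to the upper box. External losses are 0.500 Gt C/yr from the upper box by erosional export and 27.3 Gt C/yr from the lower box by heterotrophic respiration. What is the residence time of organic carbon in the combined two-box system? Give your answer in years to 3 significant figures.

Treat the two boxes together as one reservoir: the mixing fluxes between them are internal recycling, so τ = ΣM / Σ(external losses).
M_total = 613 + 594 = 1207.0 Gt C.
ΣF_external_out = 0.500 + 27.3 = 27.800 Gt C/yr.
τ = M_total / ΣF_ext = 1207.0 / 27.800 = 43.42 yr.

43.4 yr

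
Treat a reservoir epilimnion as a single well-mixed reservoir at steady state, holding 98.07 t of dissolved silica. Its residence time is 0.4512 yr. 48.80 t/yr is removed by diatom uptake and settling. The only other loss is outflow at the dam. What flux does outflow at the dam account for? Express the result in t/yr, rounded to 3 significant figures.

169 t/yr

Total removal F = M/τ = 98.07 / 0.4512 = 217.4 t/yr.
Outflow at the dam = F − (48.80) = 217.4 − 48.80 = 168.6 t/yr.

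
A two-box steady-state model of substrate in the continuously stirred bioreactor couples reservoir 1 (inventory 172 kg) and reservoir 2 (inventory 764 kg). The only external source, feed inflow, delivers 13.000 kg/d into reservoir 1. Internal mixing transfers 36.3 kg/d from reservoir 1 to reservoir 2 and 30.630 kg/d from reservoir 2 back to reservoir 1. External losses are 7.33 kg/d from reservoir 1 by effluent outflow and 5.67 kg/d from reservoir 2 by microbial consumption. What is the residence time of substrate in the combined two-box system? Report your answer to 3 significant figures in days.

72.0 d

For the system as a whole, the A↔B exchange is internal and contributes nothing to the throughput; only the external sinks remove mass.
M_total = 172 + 764 = 936.00 kg.
ΣF_external_out = 7.33 + 5.67 = 13.000 kg/d.
τ = M_total / ΣF_ext = 936.00 / 13.000 = 72.00 d.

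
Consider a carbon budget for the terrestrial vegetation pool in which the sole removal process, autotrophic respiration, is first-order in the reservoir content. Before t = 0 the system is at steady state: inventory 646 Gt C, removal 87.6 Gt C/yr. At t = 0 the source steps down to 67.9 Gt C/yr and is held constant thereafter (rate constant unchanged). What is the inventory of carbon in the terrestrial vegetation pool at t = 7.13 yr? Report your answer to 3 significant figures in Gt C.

τ = M₀/F₀ = 646/87.6 = 7.374 yr; rate constant k = 1/τ.
New steady state M_∞ = F₁/k = F₁·τ = 67.9 × 7.374 = 500.72 Gt C.
M(t) = M_∞ + (M₀ − M_∞)·e^(−t/τ); t/τ = 7.13/7.374 = 0.9669, so e^(−t/τ) = 0.3803.
M(t) = 500.72 + 145.3 × 0.3803 = 555.97 Gt C.

556 Gt C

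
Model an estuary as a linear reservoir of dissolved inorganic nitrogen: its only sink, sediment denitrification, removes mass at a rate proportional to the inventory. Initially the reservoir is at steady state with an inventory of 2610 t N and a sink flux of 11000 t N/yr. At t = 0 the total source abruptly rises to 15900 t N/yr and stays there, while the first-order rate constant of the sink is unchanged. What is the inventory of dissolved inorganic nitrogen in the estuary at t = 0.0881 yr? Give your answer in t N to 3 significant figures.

2970 t N

Residence time τ = M₀/F₀ = 0.2373 yr. The eventual steady state is M_∞ = M₀·(F₁/F₀) = 2610 × 15900/11000 = 3772.6 t N.
The anomaly ΔM(t) = M(t) − M_∞ decays as ΔM₀·e^(−t/τ) with ΔM₀ = 2610 − 3772.6 = −1163 t N.
At t = 0.0881 yr, e^(−t/τ) = e^(−0.3713) = 0.6898, so ΔM = −802.0 t N and M = 3772.6 − 802.0 = 2970.6 t N.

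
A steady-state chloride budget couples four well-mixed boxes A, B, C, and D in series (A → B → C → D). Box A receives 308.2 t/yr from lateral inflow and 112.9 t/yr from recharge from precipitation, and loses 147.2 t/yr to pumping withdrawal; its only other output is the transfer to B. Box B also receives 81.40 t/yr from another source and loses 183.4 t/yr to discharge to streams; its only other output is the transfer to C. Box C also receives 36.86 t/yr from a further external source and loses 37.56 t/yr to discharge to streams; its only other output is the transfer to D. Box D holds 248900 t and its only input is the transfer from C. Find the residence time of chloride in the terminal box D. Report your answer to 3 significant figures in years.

1450 yr

Box A: F(A→B) = (308.2 + 112.9) − 147.2 = 273.90 t/yr.
Box B: F(B→C) = (273.90 + 81.40) − 183.4 = 171.90 t/yr.
Box C: F(C→D) = (171.90 + 36.86) − 37.56 = 171.20 t/yr.
Box D throughput = its input = 171.20 t/yr; τ = 248900 / 171.20 = 1454 yr.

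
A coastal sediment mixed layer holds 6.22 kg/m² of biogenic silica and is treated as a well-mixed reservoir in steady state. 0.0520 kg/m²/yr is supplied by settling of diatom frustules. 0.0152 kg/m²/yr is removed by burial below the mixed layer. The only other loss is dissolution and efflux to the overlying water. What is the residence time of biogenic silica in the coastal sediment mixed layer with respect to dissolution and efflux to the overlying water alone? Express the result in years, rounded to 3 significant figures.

At steady state ΣF_in = ΣF_out.
ΣF_in = 0.052000 kg/m²/yr.
Dissolution and efflux to the overlying water flux = ΣF_in − (0.0152) = 0.052000 − 0.01520 = 0.03680 kg/m²/yr.
τ = M / F = 6.22 / 0.03680 = 169.0 yr.

169 yr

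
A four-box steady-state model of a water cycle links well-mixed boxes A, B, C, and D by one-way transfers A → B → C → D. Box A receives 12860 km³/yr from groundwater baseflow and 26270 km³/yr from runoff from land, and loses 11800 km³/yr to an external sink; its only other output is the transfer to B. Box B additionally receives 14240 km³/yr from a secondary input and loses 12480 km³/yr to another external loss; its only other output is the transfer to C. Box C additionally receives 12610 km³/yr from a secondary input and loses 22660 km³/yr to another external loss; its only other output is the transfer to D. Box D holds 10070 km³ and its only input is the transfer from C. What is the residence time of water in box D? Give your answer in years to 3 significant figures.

0.529 yr

Box A: F(A→B) = (12860 + 26270) − 11800 = 27330 km³/yr.
Box B: F(B→C) = (27330 + 14240) − 12480 = 29090 km³/yr.
Box C: F(C→D) = (29090 + 12610) − 22660 = 19040 km³/yr.
Box D throughput = its input = 19040 km³/yr; τ = 10070 / 19040 = 0.5289 yr.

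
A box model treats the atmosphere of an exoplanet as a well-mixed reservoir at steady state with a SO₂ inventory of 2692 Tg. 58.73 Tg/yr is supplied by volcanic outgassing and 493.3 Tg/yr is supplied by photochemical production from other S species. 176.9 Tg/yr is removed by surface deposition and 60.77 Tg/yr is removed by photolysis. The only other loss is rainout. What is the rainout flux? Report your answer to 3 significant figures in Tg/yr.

314 Tg/yr

At steady state ΣF_in = ΣF_out.
ΣF_in = 58.73 + 493.3 = 552.03 Tg/yr.
Rainout flux = ΣF_in − (176.9 + 60.77) = 552.03 − 237.7 = 314.4 Tg/yr.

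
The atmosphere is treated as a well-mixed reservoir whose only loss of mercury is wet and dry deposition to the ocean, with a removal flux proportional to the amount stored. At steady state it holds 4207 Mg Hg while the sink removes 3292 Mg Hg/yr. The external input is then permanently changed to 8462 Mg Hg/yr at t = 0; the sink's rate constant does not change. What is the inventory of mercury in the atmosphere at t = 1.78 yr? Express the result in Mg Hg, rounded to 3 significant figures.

τ = M₀/F₀ = 4207/3292 = 1.278 yr; rate constant k = 1/τ.
New steady state M_∞ = F₁/k = F₁·τ = 8462 × 1.278 = 10814 Mg Hg.
M(t) = M_∞ + (M₀ − M_∞)·e^(−t/τ); t/τ = 1.78/1.278 = 1.393, so e^(−t/τ) = 0.2484.
M(t) = 10814 − 6607 × 0.2484 = 9173.0 Mg Hg.

9170 Mg Hg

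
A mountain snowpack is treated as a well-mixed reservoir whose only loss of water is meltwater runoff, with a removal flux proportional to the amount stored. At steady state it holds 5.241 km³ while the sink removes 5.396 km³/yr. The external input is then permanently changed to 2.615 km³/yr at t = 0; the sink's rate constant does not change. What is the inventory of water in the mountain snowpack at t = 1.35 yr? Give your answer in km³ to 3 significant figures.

3.21 km³

τ = M₀/F₀ = 5.241/5.396 = 0.9713 yr; rate constant k = 1/τ.
New steady state M_∞ = F₁/k = F₁·τ = 2.615 × 0.9713 = 2.5399 km³.
M(t) = M_∞ + (M₀ − M_∞)·e^(−t/τ); t/τ = 1.35/0.9713 = 1.390, so e^(−t/τ) = 0.2491.
M(t) = 2.5399 + 2.701 × 0.2491 = 3.2127 km³.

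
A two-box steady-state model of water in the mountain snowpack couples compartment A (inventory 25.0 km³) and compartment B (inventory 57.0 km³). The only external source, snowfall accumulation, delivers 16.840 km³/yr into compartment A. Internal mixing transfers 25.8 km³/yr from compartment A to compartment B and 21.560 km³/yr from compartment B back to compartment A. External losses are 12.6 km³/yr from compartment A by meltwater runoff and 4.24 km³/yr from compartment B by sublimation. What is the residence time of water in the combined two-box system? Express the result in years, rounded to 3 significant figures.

4.87 yr

For the system as a whole, the A↔B exchange is internal and contributes nothing to the throughput; only the external sinks remove mass.
M_total = 25.0 + 57.0 = 82.000 km³.
ΣF_external_out = 12.6 + 4.24 = 16.840 km³/yr.
τ = M_total / ΣF_ext = 82.000 / 16.840 = 4.869 yr.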